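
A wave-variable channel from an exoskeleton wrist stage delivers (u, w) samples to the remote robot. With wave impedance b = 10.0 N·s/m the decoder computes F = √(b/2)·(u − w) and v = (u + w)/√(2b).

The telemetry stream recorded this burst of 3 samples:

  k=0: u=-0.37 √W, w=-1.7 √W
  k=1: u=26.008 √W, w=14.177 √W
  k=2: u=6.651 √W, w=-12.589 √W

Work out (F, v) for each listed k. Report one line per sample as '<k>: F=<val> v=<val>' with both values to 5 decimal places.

0: F=2.97397 v=-0.46287
1: F=26.45492 v=8.98564
2: F=43.02195 v=-1.32778

k=0: u−w=1.33000, u+w=-2.07000; √(b/2)=2.23607, √(2b)=4.47214; F=2.23607×1.33=2.97397, v=-2.07000/4.47214=-0.46287
k=1: u−w=11.83100, u+w=40.18500; √(b/2)=2.23607, √(2b)=4.47214; F=2.23607×11.831=26.45492, v=40.18500/4.47214=8.98564
k=2: u−w=19.24000, u+w=-5.93800; √(b/2)=2.23607, √(2b)=4.47214; F=2.23607×19.24=43.02195, v=-5.93800/4.47214=-1.32778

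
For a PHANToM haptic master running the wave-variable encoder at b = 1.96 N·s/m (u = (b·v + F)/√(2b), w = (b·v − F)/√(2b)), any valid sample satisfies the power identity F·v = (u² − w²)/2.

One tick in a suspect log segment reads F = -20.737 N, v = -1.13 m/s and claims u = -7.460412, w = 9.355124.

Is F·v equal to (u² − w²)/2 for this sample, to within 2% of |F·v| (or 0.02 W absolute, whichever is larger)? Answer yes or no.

no

F·v = (-20.737)×(-1.13) = 23.432810 W.
(u² − w²)/2 = (55.657747 − 87.518345)/2 = -15.930299 W.
|Δ| = 39.363109;  2% of max(1, |F·v|) = 0.468656.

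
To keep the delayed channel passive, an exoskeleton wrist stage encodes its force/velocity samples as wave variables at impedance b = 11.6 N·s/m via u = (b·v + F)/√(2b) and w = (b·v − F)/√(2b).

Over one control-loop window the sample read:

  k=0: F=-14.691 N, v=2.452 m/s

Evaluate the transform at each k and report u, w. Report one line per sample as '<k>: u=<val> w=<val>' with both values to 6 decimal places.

0: u=2.855145 w=8.955251

k=0: b·v=11.6×2.452=28.443200; √(2b)=4.816638; u=(28.443200+(-14.691))/4.816638=2.855145, w=(28.443200−(-14.691))/4.816638=8.955251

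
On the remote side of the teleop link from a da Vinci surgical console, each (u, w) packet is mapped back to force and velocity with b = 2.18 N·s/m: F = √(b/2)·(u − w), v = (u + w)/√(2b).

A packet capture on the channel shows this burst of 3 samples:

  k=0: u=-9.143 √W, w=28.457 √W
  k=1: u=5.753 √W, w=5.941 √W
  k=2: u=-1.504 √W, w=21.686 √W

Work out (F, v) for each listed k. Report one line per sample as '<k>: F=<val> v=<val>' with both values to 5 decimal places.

0: F=-39.25555 v=9.24973
1: F=-0.19628 v=5.60041
2: F=-24.21107 v=9.66543

k=0: u−w=-37.60000, u+w=19.31400; √(b/2)=1.04403, √(2b)=2.08806; F=1.04403×(-37.6)=-39.25555, v=19.31400/2.08806=9.24973
k=1: u−w=-0.18800, u+w=11.69400; √(b/2)=1.04403, √(2b)=2.08806; F=1.04403×(-0.188)=-0.19628, v=11.69400/2.08806=5.60041
k=2: u−w=-23.19000, u+w=20.18200; √(b/2)=1.04403, √(2b)=2.08806; F=1.04403×(-23.19)=-24.21107, v=20.18200/2.08806=9.66543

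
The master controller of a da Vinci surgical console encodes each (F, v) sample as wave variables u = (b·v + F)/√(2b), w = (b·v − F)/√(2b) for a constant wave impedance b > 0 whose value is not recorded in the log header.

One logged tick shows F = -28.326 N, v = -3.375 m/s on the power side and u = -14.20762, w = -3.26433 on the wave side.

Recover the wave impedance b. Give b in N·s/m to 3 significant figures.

u + w = -17.4719;  u + w = √(2b)·v, so √(2b) = -17.4719/(-3.375) = 5.1769.
b = (√(2b))²/2 = 26.8000/2 = 13.4000.
(Check via u − w = 2F/√(2b): u − w = -10.9433, 2F/√(2b) = -10.9433.)

b = 13.4 N·s/m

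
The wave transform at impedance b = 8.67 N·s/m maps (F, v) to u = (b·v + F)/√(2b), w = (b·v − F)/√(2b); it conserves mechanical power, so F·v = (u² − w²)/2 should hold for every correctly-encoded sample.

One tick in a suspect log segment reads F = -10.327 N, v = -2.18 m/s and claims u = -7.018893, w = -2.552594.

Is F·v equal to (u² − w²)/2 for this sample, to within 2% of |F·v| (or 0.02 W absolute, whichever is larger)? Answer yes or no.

F·v = (-10.327)×(-2.18) = 22.512860 W.
(u² − w²)/2 = (49.264859 − 6.515736)/2 = 21.374561 W.
|Δ| = 1.138299;  2% of max(1, |F·v|) = 0.450257.

no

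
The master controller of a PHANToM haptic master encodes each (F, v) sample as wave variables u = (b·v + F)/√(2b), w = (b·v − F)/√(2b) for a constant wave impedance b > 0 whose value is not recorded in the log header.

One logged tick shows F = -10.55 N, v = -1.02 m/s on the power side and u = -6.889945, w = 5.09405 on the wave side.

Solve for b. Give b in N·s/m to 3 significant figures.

b = 1.55 N·s/m

u + w = -1.795895;  u + w = √(2b)·v, so √(2b) = -1.795895/(-1.02) = 1.760681.
b = (√(2b))²/2 = 3.099999/2 = 1.549999.
(Check via u − w = 2F/√(2b): u − w = -11.983995, 2F/√(2b) = -11.983997.)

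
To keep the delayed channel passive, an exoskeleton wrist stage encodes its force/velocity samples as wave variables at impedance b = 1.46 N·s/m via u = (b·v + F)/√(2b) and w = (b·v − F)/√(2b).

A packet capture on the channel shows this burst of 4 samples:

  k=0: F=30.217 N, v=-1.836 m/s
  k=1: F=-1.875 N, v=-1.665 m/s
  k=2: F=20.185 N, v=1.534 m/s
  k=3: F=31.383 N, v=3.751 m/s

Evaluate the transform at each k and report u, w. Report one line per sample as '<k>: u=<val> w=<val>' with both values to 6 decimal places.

0: u=16.114483 w=-19.251841
1: u=-2.519837 w=-0.325316
2: u=13.123028 w=-10.501728
3: u=21.570367 w=-15.160656

k=0: b·v=1.46×(-1.836)=-2.680560; √(2b)=1.708801; u=(-2.680560+30.217)/1.708801=16.114483, w=(-2.680560−30.217)/1.708801=-19.251841
k=1: b·v=1.46×(-1.665)=-2.430900; √(2b)=1.708801; u=(-2.430900+(-1.875))/1.708801=-2.519837, w=(-2.430900−(-1.875))/1.708801=-0.325316
k=2: b·v=1.46×1.534=2.239640; √(2b)=1.708801; u=(2.239640+20.185)/1.708801=13.123028, w=(2.239640−20.185)/1.708801=-10.501728
k=3: b·v=1.46×3.751=5.476460; √(2b)=1.708801; u=(5.476460+31.383)/1.708801=21.570367, w=(5.476460−31.383)/1.708801=-15.160656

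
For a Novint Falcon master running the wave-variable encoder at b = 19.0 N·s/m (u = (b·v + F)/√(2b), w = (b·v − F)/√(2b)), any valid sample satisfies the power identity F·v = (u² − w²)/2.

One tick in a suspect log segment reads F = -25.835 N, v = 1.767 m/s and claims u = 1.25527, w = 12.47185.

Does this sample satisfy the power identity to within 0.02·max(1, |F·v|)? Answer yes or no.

no

F·v = (-25.835)×1.767 = -45.65044 W.
(u² − w²)/2 = (1.57570 − 155.54704)/2 = -76.98567 W.
|Δ| = 31.33522;  2% of max(1, |F·v|) = 0.91301.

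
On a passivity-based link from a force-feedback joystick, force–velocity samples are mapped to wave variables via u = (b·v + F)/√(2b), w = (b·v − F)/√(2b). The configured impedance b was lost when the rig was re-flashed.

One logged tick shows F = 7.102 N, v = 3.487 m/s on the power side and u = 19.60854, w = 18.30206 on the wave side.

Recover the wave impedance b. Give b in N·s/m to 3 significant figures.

b = 59.1 N·s/m

u + w = 37.9106;  u + w = √(2b)·v, so √(2b) = 37.9106/3.487 = 10.8720.
b = (√(2b))²/2 = 118.2000/2 = 59.1000.
(Check via u − w = 2F/√(2b): u − w = 1.3065, 2F/√(2b) = 1.3065.)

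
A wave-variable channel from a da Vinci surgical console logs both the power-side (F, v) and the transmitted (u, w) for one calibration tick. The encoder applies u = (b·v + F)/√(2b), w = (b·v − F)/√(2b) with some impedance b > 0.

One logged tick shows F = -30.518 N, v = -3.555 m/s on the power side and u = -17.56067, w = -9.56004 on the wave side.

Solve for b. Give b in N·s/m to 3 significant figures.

b = 29.1 N·s/m

u + w = -27.1207;  u + w = √(2b)·v, so √(2b) = -27.1207/(-3.555) = 7.6289.
b = (√(2b))²/2 = 58.2000/2 = 29.1000.
(Check via u − w = 2F/√(2b): u − w = -8.0006, 2F/√(2b) = -8.0006.)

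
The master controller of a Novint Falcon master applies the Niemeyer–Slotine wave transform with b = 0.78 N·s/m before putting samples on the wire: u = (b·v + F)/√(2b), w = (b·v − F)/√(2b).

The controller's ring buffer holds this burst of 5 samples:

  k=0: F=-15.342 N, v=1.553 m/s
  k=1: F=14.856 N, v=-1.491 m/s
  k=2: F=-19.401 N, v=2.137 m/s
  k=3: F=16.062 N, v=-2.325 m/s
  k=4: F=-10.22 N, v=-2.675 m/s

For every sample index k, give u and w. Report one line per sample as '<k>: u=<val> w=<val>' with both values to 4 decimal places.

k=0: b·v=0.78×1.553=1.2113; √(2b)=1.2490; u=(1.2113+(-15.342))/1.2490=-11.3136, w=(1.2113−(-15.342))/1.2490=13.2533
k=1: b·v=0.78×(-1.491)=-1.1630; √(2b)=1.2490; u=(-1.1630+14.856)/1.2490=10.9632, w=(-1.1630−14.856)/1.2490=-12.8254
k=2: b·v=0.78×2.137=1.6669; √(2b)=1.2490; u=(1.6669+(-19.401))/1.2490=-14.1987, w=(1.6669−(-19.401))/1.2490=16.8678
k=3: b·v=0.78×(-2.325)=-1.8135; √(2b)=1.2490; u=(-1.8135+16.062)/1.2490=11.4079, w=(-1.8135−16.062)/1.2490=-14.3119
k=4: b·v=0.78×(-2.675)=-2.0865; √(2b)=1.2490; u=(-2.0865+(-10.22))/1.2490=-9.8531, w=(-2.0865−(-10.22))/1.2490=6.5120

0: u=-11.3136 w=13.2533
1: u=10.9632 w=-12.8254
2: u=-14.1987 w=16.8678
3: u=11.4079 w=-14.3119
4: u=-9.8531 w=6.5120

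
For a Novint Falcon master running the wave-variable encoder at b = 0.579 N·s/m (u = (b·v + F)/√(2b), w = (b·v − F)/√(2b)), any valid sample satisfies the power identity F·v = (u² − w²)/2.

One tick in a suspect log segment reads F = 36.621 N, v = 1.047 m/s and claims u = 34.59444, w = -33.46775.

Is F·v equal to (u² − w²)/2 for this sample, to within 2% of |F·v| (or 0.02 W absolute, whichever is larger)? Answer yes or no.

yes

F·v = 36.621×1.047 = 38.34219 W.
(u² − w²)/2 = (1196.77528 − 1120.09029)/2 = 38.34249 W.
|Δ| = 0.00031;  2% of max(1, |F·v|) = 0.76684.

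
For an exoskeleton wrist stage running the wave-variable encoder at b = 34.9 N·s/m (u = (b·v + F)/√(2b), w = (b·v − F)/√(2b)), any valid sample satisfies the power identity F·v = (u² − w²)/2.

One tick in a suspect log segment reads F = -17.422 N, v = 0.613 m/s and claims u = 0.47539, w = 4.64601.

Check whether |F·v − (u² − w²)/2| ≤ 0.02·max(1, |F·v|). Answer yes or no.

yes

F·v = (-17.422)×0.613 = -10.6797 W.
(u² − w²)/2 = (0.2260 − 21.5854)/2 = -10.6797 W.
|Δ| = 0.0000;  2% of max(1, |F·v|) = 0.2136.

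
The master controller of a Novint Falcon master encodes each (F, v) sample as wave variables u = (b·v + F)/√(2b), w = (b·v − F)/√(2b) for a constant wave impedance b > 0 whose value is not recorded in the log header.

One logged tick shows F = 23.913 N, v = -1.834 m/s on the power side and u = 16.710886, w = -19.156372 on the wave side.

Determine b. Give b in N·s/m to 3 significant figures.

b = 0.889 N·s/m

u + w = -2.445486;  u + w = √(2b)·v, so √(2b) = -2.445486/(-1.834) = 1.333417.
b = (√(2b))²/2 = 1.778000/2 = 0.889000.
(Check via u − w = 2F/√(2b): u − w = 35.867258, 2F/√(2b) = 35.867261.)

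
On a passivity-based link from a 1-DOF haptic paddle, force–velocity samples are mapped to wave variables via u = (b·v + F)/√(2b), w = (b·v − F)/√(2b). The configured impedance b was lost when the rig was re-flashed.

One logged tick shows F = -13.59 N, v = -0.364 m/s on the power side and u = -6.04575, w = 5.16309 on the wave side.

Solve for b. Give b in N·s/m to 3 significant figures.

u + w = -0.88266;  u + w = √(2b)·v, so √(2b) = -0.88266/(-0.364) = 2.42489.
b = (√(2b))²/2 = 5.88009/2 = 2.94005.
(Check via u − w = 2F/√(2b): u − w = -11.20884, 2F/√(2b) = -11.20876.)

b = 2.94 N·s/m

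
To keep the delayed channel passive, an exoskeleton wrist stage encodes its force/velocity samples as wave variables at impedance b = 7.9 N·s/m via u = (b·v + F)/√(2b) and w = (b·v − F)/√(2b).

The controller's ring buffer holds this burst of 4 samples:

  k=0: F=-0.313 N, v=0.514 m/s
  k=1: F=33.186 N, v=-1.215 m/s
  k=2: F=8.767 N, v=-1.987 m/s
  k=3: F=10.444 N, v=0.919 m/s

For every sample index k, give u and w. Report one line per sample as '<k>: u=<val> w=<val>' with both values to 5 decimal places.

0: u=0.94281 w=1.10030
1: u=5.93408 w=-10.76361
2: u=-1.74351 w=-6.15466
3: u=4.45395 w=-0.80100

k=0: b·v=7.9×0.514=4.06060; √(2b)=3.97492; u=(4.06060+(-0.313))/3.97492=0.94281, w=(4.06060−(-0.313))/3.97492=1.10030
k=1: b·v=7.9×(-1.215)=-9.59850; √(2b)=3.97492; u=(-9.59850+33.186)/3.97492=5.93408, w=(-9.59850−33.186)/3.97492=-10.76361
k=2: b·v=7.9×(-1.987)=-15.69730; √(2b)=3.97492; u=(-15.69730+8.767)/3.97492=-1.74351, w=(-15.69730−8.767)/3.97492=-6.15466
k=3: b·v=7.9×0.919=7.26010; √(2b)=3.97492; u=(7.26010+10.444)/3.97492=4.45395, w=(7.26010−10.444)/3.97492=-0.80100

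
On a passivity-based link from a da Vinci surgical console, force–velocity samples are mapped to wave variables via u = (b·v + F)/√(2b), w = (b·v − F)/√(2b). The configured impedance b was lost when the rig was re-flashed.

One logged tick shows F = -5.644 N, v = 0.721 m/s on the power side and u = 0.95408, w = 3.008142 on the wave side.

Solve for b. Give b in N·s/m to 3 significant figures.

u + w = 3.962222;  u + w = √(2b)·v, so √(2b) = 3.962222/0.721 = 5.495454.
b = (√(2b))²/2 = 30.200010/2 = 15.100005.
(Check via u − w = 2F/√(2b): u − w = -2.054062, 2F/√(2b) = -2.054062.)

b = 15.1 N·s/m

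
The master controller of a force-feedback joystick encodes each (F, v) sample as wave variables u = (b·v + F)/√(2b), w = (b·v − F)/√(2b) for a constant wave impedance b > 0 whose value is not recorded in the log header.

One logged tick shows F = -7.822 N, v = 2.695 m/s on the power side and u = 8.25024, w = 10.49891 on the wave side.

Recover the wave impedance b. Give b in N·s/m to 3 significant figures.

u + w = 18.7492;  u + w = √(2b)·v, so √(2b) = 18.7492/2.695 = 6.9570.
b = (√(2b))²/2 = 48.4000/2 = 24.2000.
(Check via u − w = 2F/√(2b): u − w = -2.2487, 2F/√(2b) = -2.2487.)

b = 24.2 N·s/m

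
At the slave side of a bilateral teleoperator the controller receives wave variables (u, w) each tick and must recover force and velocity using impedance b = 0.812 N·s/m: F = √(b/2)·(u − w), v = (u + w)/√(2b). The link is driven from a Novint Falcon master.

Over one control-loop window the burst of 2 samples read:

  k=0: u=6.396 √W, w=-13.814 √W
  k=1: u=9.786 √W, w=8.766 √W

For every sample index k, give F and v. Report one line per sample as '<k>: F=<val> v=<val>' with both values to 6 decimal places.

k=0: u−w=20.210000, u+w=-7.418000; √(b/2)=0.637181, √(2b)=1.274363; F=0.637181×20.21=12.877434, v=-7.418000/1.274363=-5.820949
k=1: u−w=1.020000, u+w=18.552000; √(b/2)=0.637181, √(2b)=1.274363; F=0.637181×1.02=0.649925, v=18.552000/1.274363=14.557866

0: F=12.877434 v=-5.820949
1: F=0.649925 v=14.557866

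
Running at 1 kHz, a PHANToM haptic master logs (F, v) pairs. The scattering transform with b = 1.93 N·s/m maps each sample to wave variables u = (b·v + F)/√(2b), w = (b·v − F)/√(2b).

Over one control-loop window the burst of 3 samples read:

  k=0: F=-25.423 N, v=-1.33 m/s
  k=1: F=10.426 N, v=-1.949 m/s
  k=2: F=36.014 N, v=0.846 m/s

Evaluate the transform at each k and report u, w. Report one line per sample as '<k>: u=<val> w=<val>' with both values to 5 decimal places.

0: u=-14.24648 w=11.63345
1: u=3.39211 w=-7.22128
2: u=19.16171 w=-17.49958

k=0: b·v=1.93×(-1.33)=-2.56690; √(2b)=1.96469; u=(-2.56690+(-25.423))/1.96469=-14.24648, w=(-2.56690−(-25.423))/1.96469=11.63345
k=1: b·v=1.93×(-1.949)=-3.76157; √(2b)=1.96469; u=(-3.76157+10.426)/1.96469=3.39211, w=(-3.76157−10.426)/1.96469=-7.22128
k=2: b·v=1.93×0.846=1.63278; √(2b)=1.96469; u=(1.63278+36.014)/1.96469=19.16171, w=(1.63278−36.014)/1.96469=-17.49958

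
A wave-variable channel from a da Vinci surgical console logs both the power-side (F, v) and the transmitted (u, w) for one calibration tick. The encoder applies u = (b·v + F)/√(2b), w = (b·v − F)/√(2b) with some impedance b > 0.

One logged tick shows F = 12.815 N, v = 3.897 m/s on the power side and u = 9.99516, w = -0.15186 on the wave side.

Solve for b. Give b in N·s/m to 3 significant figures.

b = 3.19 N·s/m

u + w = 9.8433;  u + w = √(2b)·v, so √(2b) = 9.8433/3.897 = 2.5259.
b = (√(2b))²/2 = 6.3800/2 = 3.1900.
(Check via u − w = 2F/√(2b): u − w = 10.1470, 2F/√(2b) = 10.1470.)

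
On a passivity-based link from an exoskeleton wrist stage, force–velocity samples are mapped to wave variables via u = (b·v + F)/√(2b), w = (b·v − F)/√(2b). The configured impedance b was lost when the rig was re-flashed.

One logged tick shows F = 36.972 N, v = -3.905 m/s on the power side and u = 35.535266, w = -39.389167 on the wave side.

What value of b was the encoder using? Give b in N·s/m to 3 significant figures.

b = 0.487 N·s/m

u + w = -3.853901;  u + w = √(2b)·v, so √(2b) = -3.853901/(-3.905) = 0.986914.
b = (√(2b))²/2 = 0.974000/2 = 0.487000.
(Check via u − w = 2F/√(2b): u − w = 74.924433, 2F/√(2b) = 74.924426.)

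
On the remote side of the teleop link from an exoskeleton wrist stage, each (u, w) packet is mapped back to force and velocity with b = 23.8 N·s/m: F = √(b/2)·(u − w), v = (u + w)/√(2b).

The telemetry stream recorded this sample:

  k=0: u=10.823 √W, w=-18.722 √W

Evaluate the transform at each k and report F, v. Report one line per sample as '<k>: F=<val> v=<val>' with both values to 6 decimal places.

k=0: u−w=29.545000, u+w=-7.899000; √(b/2)=3.449638, √(2b)=6.899275; F=3.449638×29.545=101.919545, v=-7.899000/6.899275=-1.144903

0: F=101.919545 v=-1.144903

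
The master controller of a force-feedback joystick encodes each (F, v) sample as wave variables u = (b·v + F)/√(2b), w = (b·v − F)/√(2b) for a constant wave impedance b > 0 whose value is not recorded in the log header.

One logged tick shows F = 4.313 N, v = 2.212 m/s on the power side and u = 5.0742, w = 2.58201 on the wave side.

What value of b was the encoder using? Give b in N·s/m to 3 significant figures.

b = 5.99 N·s/m

u + w = 7.6562;  u + w = √(2b)·v, so √(2b) = 7.6562/2.212 = 3.4612.
b = (√(2b))²/2 = 11.9800/2 = 5.9900.
(Check via u − w = 2F/√(2b): u − w = 2.4922, 2F/√(2b) = 2.4922.)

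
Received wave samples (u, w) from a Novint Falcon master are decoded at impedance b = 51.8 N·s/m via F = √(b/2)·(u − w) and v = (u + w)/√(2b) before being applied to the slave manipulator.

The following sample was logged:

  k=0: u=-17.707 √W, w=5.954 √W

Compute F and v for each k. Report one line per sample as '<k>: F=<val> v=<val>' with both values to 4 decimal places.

k=0: u−w=-23.6610, u+w=-11.7530; √(b/2)=5.0892, √(2b)=10.1784; F=5.0892×(-23.661)=-120.4157, v=-11.7530/10.1784=-1.1547

0: F=-120.4157 v=-1.1547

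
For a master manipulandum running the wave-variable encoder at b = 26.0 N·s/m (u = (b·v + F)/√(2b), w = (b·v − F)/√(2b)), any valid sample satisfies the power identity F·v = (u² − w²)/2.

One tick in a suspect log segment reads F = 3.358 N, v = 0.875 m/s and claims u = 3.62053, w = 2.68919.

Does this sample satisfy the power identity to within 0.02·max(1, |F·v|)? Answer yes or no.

F·v = 3.358×0.875 = 2.93825 W.
(u² − w²)/2 = (13.10824 − 7.23174)/2 = 2.93825 W.
|Δ| = 0.00000;  2% of max(1, |F·v|) = 0.05877.

yes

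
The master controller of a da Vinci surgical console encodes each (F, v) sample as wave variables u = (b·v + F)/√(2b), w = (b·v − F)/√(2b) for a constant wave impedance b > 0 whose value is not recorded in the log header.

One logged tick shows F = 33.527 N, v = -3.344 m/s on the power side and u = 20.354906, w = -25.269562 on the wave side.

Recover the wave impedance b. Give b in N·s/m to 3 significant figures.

b = 1.08 N·s/m

u + w = -4.914656;  u + w = √(2b)·v, so √(2b) = -4.914656/(-3.344) = 1.469694.
b = (√(2b))²/2 = 2.160000/2 = 1.080000.
(Check via u − w = 2F/√(2b): u − w = 45.624468, 2F/√(2b) = 45.624470.)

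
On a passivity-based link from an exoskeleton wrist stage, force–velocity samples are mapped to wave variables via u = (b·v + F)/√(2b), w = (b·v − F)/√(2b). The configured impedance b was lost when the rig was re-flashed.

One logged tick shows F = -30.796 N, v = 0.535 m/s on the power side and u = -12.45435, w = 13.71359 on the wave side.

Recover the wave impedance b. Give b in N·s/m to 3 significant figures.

b = 2.77 N·s/m

u + w = 1.25924;  u + w = √(2b)·v, so √(2b) = 1.25924/0.535 = 2.35372.
b = (√(2b))²/2 = 5.54000/2 = 2.77000.
(Check via u − w = 2F/√(2b): u − w = -26.16794, 2F/√(2b) = -26.16794.)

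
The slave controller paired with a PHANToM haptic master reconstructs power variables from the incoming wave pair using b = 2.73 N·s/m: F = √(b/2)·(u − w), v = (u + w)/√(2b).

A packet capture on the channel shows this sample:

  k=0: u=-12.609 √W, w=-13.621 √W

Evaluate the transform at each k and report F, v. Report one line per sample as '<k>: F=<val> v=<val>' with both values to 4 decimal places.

0: F=1.1824 v=-11.2254

k=0: u−w=1.0120, u+w=-26.2300; √(b/2)=1.1683, √(2b)=2.3367; F=1.1683×1.012=1.1824, v=-26.2300/2.3367=-11.2254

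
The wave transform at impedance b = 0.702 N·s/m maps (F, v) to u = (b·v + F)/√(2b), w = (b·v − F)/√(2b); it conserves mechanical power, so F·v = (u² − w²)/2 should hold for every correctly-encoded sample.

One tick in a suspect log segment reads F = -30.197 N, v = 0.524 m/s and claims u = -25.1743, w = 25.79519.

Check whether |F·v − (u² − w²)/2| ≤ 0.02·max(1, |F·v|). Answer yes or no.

F·v = (-30.197)×0.524 = -15.8232 W.
(u² − w²)/2 = (633.7454 − 665.3918)/2 = -15.8232 W.
|Δ| = 0.0000;  2% of max(1, |F·v|) = 0.3165.

yes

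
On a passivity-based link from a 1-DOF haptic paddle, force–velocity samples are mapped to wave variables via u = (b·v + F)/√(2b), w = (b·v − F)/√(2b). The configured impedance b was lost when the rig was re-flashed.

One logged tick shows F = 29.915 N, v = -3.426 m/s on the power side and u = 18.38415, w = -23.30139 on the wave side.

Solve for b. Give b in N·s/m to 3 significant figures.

u + w = -4.91724;  u + w = √(2b)·v, so √(2b) = -4.91724/(-3.426) = 1.43527.
b = (√(2b))²/2 = 2.06000/2 = 1.03000.
(Check via u − w = 2F/√(2b): u − w = 41.68554, 2F/√(2b) = 41.68549.)

b = 1.03 N·s/m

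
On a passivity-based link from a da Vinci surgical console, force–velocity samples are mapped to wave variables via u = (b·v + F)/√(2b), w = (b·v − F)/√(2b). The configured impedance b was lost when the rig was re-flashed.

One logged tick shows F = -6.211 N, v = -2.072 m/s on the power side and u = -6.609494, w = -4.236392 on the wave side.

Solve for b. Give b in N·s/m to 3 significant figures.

u + w = -10.845886;  u + w = √(2b)·v, so √(2b) = -10.845886/(-2.072) = 5.234501.
b = (√(2b))²/2 = 27.400000/2 = 13.700000.
(Check via u − w = 2F/√(2b): u − w = -2.373102, 2F/√(2b) = -2.373101.)

b = 13.7 N·s/m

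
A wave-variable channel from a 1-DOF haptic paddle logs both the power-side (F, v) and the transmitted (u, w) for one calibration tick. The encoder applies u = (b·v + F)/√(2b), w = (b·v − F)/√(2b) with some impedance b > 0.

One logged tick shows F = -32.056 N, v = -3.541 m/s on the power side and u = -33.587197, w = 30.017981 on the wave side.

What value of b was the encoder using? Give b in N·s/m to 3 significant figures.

u + w = -3.569216;  u + w = √(2b)·v, so √(2b) = -3.569216/(-3.541) = 1.007968.
b = (√(2b))²/2 = 1.016000/2 = 0.508000.
(Check via u − w = 2F/√(2b): u − w = -63.605178, 2F/√(2b) = -63.605170.)

b = 0.508 N·s/m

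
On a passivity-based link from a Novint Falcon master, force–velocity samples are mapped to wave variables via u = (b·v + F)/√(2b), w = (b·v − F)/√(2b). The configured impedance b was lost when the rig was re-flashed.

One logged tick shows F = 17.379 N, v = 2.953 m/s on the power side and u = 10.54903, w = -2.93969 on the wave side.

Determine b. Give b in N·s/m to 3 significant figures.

b = 3.32 N·s/m

u + w = 7.6093;  u + w = √(2b)·v, so √(2b) = 7.6093/2.953 = 2.5768.
b = (√(2b))²/2 = 6.6400/2 = 3.3200.
(Check via u − w = 2F/√(2b): u − w = 13.4887, 2F/√(2b) = 13.4887.)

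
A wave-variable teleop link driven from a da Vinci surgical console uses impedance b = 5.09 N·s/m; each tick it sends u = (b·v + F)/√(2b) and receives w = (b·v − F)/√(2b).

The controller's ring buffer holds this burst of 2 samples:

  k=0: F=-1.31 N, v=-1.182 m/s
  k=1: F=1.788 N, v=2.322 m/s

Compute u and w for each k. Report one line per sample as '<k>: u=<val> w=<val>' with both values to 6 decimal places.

k=0: b·v=5.09×(-1.182)=-6.016380; √(2b)=3.190611; u=(-6.016380+(-1.31))/3.190611=-2.296231, w=(-6.016380−(-1.31))/3.190611=-1.475072
k=1: b·v=5.09×2.322=11.818980; √(2b)=3.190611; u=(11.818980+1.788)/3.190611=4.264694, w=(11.818980−1.788)/3.190611=3.143905

0: u=-2.296231 w=-1.475072
1: u=4.264694 w=3.143905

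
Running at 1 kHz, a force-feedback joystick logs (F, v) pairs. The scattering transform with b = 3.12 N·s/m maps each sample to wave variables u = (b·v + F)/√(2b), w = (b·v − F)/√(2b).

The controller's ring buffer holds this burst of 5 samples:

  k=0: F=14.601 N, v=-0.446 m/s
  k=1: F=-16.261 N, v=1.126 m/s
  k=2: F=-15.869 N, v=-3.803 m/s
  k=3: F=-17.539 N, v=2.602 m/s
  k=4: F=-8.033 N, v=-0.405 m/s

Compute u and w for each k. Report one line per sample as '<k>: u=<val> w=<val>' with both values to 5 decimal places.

k=0: b·v=3.12×(-0.446)=-1.39152; √(2b)=2.49800; u=(-1.39152+14.601)/2.49800=5.28802, w=(-1.39152−14.601)/2.49800=-6.40213
k=1: b·v=3.12×1.126=3.51312; √(2b)=2.49800; u=(3.51312+(-16.261))/2.49800=-5.10324, w=(3.51312−(-16.261))/2.49800=7.91598
k=2: b·v=3.12×(-3.803)=-11.86536; √(2b)=2.49800; u=(-11.86536+(-15.869))/2.49800=-11.10263, w=(-11.86536−(-15.869))/2.49800=1.60274
k=3: b·v=3.12×2.602=8.11824; √(2b)=2.49800; u=(8.11824+(-17.539))/2.49800=-3.77132, w=(8.11824−(-17.539))/2.49800=10.27112
k=4: b·v=3.12×(-0.405)=-1.26360; √(2b)=2.49800; u=(-1.26360+(-8.033))/2.49800=-3.72162, w=(-1.26360−(-8.033))/2.49800=2.70993

0: u=5.28802 w=-6.40213
1: u=-5.10324 w=7.91598
2: u=-11.10263 w=1.60274
3: u=-3.77132 w=10.27112
4: u=-3.72162 w=2.70993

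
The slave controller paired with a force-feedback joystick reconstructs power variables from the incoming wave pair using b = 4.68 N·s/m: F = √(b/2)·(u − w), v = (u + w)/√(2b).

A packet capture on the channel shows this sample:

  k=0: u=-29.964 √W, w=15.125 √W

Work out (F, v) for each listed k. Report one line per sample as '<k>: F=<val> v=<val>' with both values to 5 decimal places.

0: F=-68.97291 v=-4.85028

k=0: u−w=-45.08900, u+w=-14.83900; √(b/2)=1.52971, √(2b)=3.05941; F=1.52971×(-45.089)=-68.97291, v=-14.83900/3.05941=-4.85028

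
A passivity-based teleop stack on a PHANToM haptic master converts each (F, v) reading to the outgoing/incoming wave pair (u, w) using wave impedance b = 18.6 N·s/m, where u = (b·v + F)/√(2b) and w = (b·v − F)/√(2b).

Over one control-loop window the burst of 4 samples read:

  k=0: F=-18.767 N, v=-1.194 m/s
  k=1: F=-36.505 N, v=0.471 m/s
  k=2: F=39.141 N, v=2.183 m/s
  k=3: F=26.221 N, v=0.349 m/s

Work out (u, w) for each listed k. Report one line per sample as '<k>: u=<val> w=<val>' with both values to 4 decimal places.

0: u=-6.7182 w=-0.5642
1: u=-4.5489 w=7.4216
2: u=13.0747 w=0.2398
3: u=5.3634 w=-3.2348

k=0: b·v=18.6×(-1.194)=-22.2084; √(2b)=6.0992; u=(-22.2084+(-18.767))/6.0992=-6.7182, w=(-22.2084−(-18.767))/6.0992=-0.5642
k=1: b·v=18.6×0.471=8.7606; √(2b)=6.0992; u=(8.7606+(-36.505))/6.0992=-4.5489, w=(8.7606−(-36.505))/6.0992=7.4216
k=2: b·v=18.6×2.183=40.6038; √(2b)=6.0992; u=(40.6038+39.141)/6.0992=13.0747, w=(40.6038−39.141)/6.0992=0.2398
k=3: b·v=18.6×0.349=6.4914; √(2b)=6.0992; u=(6.4914+26.221)/6.0992=5.3634, w=(6.4914−26.221)/6.0992=-3.2348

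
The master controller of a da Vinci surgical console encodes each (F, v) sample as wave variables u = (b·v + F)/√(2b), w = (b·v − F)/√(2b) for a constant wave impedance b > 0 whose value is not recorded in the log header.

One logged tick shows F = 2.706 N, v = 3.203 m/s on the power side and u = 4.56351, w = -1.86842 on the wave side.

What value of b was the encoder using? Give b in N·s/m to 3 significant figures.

b = 0.354 N·s/m

u + w = 2.69509;  u + w = √(2b)·v, so √(2b) = 2.69509/3.203 = 0.84143.
b = (√(2b))²/2 = 0.70800/2 = 0.35400.
(Check via u − w = 2F/√(2b): u − w = 6.43193, 2F/√(2b) = 6.43193.)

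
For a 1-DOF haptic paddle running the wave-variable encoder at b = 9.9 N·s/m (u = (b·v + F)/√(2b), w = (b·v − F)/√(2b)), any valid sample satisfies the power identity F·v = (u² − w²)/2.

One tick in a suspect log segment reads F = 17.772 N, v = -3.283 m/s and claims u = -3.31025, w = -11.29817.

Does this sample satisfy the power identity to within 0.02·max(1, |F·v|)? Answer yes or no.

yes

F·v = 17.772×(-3.283) = -58.3455 W.
(u² − w²)/2 = (10.9578 − 127.6486)/2 = -58.3454 W.
|Δ| = 0.0000;  2% of max(1, |F·v|) = 1.1669.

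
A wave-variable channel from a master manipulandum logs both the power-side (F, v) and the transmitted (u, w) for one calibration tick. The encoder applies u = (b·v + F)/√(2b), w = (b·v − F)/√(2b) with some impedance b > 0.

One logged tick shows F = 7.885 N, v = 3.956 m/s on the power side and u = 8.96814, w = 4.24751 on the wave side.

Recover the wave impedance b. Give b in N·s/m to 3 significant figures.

u + w = 13.21565;  u + w = √(2b)·v, so √(2b) = 13.21565/3.956 = 3.34066.
b = (√(2b))²/2 = 11.16001/2 = 5.58000.
(Check via u − w = 2F/√(2b): u − w = 4.72063, 2F/√(2b) = 4.72062.)

b = 5.58 N·s/m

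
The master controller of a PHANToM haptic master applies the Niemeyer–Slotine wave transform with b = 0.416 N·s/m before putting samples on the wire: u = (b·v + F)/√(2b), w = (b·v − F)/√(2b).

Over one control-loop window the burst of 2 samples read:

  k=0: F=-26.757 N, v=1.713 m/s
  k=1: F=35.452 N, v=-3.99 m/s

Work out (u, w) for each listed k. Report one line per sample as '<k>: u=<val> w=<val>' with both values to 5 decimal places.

k=0: b·v=0.416×1.713=0.71261; √(2b)=0.91214; u=(0.71261+(-26.757))/0.91214=-28.55305, w=(0.71261−(-26.757))/0.91214=30.11555
k=1: b·v=0.416×(-3.99)=-1.65984; √(2b)=0.91214; u=(-1.65984+35.452)/0.91214=37.04711, w=(-1.65984−35.452)/0.91214=-40.68655

0: u=-28.55305 w=30.11555
1: u=37.04711 w=-40.68655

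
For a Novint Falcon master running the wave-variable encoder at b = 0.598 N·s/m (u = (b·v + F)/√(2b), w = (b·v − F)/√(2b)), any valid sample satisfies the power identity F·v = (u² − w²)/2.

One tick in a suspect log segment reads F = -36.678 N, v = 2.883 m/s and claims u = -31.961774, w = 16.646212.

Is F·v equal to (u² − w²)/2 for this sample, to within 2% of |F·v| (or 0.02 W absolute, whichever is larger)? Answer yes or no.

no

F·v = (-36.678)×2.883 = -105.742674 W.
(u² − w²)/2 = (1021.554997 − 277.096374)/2 = 372.229312 W.
|Δ| = 477.971986;  2% of max(1, |F·v|) = 2.114853.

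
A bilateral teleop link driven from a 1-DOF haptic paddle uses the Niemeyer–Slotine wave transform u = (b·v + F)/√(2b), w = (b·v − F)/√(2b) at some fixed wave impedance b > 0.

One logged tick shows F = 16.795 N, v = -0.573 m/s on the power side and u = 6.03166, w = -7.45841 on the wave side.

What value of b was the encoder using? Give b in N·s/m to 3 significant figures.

u + w = -1.4268;  u + w = √(2b)·v, so √(2b) = -1.4268/(-0.573) = 2.4900.
b = (√(2b))²/2 = 6.1999/2 = 3.1000.
(Check via u − w = 2F/√(2b): u − w = 13.4901, 2F/√(2b) = 13.4901.)

b = 3.1 N·s/m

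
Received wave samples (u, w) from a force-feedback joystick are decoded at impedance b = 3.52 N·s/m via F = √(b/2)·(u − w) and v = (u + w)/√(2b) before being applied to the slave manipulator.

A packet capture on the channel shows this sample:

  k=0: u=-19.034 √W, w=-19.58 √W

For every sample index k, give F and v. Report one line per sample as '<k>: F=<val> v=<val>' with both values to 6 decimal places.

0: F=0.724351 v=-14.553199

k=0: u−w=0.546000, u+w=-38.614000; √(b/2)=1.326650, √(2b)=2.653300; F=1.326650×0.546=0.724351, v=-38.614000/2.653300=-14.553199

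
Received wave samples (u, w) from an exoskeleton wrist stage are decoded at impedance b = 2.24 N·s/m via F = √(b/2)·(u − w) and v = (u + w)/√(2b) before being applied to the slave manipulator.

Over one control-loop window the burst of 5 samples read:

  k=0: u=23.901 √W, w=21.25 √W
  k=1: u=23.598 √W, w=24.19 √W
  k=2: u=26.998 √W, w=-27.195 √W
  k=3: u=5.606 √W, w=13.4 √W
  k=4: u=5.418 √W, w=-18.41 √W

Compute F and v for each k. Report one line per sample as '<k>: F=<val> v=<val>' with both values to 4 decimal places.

k=0: u−w=2.6510, u+w=45.1510; √(b/2)=1.0583, √(2b)=2.1166; F=1.0583×2.651=2.8056, v=45.1510/2.1166=21.3318
k=1: u−w=-0.5920, u+w=47.7880; √(b/2)=1.0583, √(2b)=2.1166; F=1.0583×(-0.592)=-0.6265, v=47.7880/2.1166=22.5777
k=2: u−w=54.1930, u+w=-0.1970; √(b/2)=1.0583, √(2b)=2.1166; F=1.0583×54.193=57.3525, v=-0.1970/2.1166=-0.0931
k=3: u−w=-7.7940, u+w=19.0060; √(b/2)=1.0583, √(2b)=2.1166; F=1.0583×(-7.794)=-8.2484, v=19.0060/2.1166=8.9795
k=4: u−w=23.8280, u+w=-12.9920; √(b/2)=1.0583, √(2b)=2.1166; F=1.0583×23.828=25.2172, v=-12.9920/2.1166=-6.1381

0: F=2.8056 v=21.3318
1: F=-0.6265 v=22.5777
2: F=57.3525 v=-0.0931
3: F=-8.2484 v=8.9795
4: F=25.2172 v=-6.1381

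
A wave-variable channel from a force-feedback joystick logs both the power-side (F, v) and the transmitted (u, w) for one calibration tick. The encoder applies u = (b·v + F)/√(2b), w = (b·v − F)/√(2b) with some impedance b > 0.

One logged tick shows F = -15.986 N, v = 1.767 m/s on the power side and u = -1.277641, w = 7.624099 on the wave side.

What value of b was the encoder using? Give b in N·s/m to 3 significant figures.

b = 6.45 N·s/m

u + w = 6.346458;  u + w = √(2b)·v, so √(2b) = 6.346458/1.767 = 3.591657.
b = (√(2b))²/2 = 12.900000/2 = 6.450000.
(Check via u − w = 2F/√(2b): u − w = -8.901740, 2F/√(2b) = -8.901741.)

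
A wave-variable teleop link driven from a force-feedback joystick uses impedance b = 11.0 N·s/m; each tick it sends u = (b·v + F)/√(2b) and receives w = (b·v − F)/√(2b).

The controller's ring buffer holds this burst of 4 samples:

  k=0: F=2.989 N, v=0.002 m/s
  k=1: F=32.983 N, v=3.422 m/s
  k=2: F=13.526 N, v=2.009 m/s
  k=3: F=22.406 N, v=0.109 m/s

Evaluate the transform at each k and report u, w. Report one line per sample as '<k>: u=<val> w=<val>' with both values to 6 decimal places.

k=0: b·v=11.0×0.002=0.022000; √(2b)=4.690416; u=(0.022000+2.989)/4.690416=0.641947, w=(0.022000−2.989)/4.690416=-0.632567
k=1: b·v=11.0×3.422=37.642000; √(2b)=4.690416; u=(37.642000+32.983)/4.690416=15.057301, w=(37.642000−32.983)/4.690416=0.993302
k=2: b·v=11.0×2.009=22.099000; √(2b)=4.690416; u=(22.099000+13.526)/4.690416=7.595276, w=(22.099000−13.526)/4.690416=1.827770
k=3: b·v=11.0×0.109=1.199000; √(2b)=4.690416; u=(1.199000+22.406)/4.690416=5.032603, w=(1.199000−22.406)/4.690416=-4.521348

0: u=0.641947 w=-0.632567
1: u=15.057301 w=0.993302
2: u=7.595276 w=1.827770
3: u=5.032603 w=-4.521348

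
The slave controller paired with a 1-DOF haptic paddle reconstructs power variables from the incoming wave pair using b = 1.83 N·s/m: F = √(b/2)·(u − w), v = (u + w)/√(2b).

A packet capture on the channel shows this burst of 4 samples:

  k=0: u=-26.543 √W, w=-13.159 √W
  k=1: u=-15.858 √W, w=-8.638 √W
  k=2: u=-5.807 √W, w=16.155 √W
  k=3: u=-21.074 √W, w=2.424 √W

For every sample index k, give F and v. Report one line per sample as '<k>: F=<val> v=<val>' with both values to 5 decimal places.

k=0: u−w=-13.38400, u+w=-39.70200; √(b/2)=0.95656, √(2b)=1.91311; F=0.95656×(-13.384)=-12.80255, v=-39.70200/1.91311=-20.75257
k=1: u−w=-7.22000, u+w=-24.49600; √(b/2)=0.95656, √(2b)=1.91311; F=0.95656×(-7.22)=-6.90634, v=-24.49600/1.91311=-12.80426
k=2: u−w=-21.96200, u+w=10.34800; √(b/2)=0.95656, √(2b)=1.91311; F=0.95656×(-21.962)=-21.00789, v=10.34800/1.91311=5.40899
k=3: u−w=-23.49800, u+w=-18.65000; √(b/2)=0.95656, √(2b)=1.91311; F=0.95656×(-23.498)=-22.47716, v=-18.65000/1.91311=-9.74851

0: F=-12.80255 v=-20.75257
1: F=-6.90634 v=-12.80426
2: F=-21.00789 v=5.40899
3: F=-22.47716 v=-9.74851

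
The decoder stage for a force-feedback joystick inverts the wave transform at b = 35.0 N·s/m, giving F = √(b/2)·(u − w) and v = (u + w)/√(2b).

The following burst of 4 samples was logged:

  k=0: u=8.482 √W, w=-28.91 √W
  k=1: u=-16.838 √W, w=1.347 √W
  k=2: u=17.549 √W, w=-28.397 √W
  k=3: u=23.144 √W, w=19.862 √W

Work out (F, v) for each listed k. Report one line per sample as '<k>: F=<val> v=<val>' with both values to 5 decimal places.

0: F=156.42196 v=-2.44161
1: F=-76.07331 v=-1.85153
2: F=192.20591 v=-1.29658
3: F=13.72959 v=5.14020

k=0: u−w=37.39200, u+w=-20.42800; √(b/2)=4.18330, √(2b)=8.36660; F=4.18330×37.392=156.42196, v=-20.42800/8.36660=-2.44161
k=1: u−w=-18.18500, u+w=-15.49100; √(b/2)=4.18330, √(2b)=8.36660; F=4.18330×(-18.185)=-76.07331, v=-15.49100/8.36660=-1.85153
k=2: u−w=45.94600, u+w=-10.84800; √(b/2)=4.18330, √(2b)=8.36660; F=4.18330×45.946=192.20591, v=-10.84800/8.36660=-1.29658
k=3: u−w=3.28200, u+w=43.00600; √(b/2)=4.18330, √(2b)=8.36660; F=4.18330×3.282=13.72959, v=43.00600/8.36660=5.14020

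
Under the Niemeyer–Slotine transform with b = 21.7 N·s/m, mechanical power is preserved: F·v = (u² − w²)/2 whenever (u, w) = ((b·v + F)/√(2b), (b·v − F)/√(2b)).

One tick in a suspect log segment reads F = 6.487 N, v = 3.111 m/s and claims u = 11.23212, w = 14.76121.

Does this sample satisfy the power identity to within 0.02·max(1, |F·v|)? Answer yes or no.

F·v = 6.487×3.111 = 20.18106 W.
(u² − w²)/2 = (126.16052 − 217.89332)/2 = -45.86640 W.
|Δ| = 66.04746;  2% of max(1, |F·v|) = 0.40362.

no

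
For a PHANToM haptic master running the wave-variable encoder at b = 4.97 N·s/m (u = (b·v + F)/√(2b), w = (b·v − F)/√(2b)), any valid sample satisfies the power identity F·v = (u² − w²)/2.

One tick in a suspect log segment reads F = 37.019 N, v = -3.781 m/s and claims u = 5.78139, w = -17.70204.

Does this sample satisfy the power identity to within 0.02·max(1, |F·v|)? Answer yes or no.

yes

F·v = 37.019×(-3.781) = -139.96884 W.
(u² − w²)/2 = (33.42447 − 313.36222)/2 = -139.96887 W.
|Δ| = 0.00004;  2% of max(1, |F·v|) = 2.79938.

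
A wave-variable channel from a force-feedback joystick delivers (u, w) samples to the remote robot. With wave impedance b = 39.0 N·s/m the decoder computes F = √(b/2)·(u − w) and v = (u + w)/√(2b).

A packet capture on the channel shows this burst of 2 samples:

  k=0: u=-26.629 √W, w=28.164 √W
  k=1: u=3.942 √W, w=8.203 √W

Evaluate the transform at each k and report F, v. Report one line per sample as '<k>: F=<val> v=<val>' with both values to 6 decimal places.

k=0: u−w=-54.793000, u+w=1.535000; √(b/2)=4.415880, √(2b)=8.831761; F=4.415880×(-54.793)=-241.959337, v=1.535000/8.831761=0.173805
k=1: u−w=-4.261000, u+w=12.145000; √(b/2)=4.415880, √(2b)=8.831761; F=4.415880×(-4.261)=-18.816067, v=12.145000/8.831761=1.375150

0: F=-241.959337 v=0.173805
1: F=-18.816067 v=1.375150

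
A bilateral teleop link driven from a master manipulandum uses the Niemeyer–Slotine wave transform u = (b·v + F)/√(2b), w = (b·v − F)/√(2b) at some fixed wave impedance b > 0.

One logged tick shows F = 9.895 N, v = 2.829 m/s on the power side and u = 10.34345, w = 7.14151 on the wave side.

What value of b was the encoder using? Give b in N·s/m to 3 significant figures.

b = 19.1 N·s/m

u + w = 17.48496;  u + w = √(2b)·v, so √(2b) = 17.48496/2.829 = 6.18062.
b = (√(2b))²/2 = 38.20000/2 = 19.10000.
(Check via u − w = 2F/√(2b): u − w = 3.20194, 2F/√(2b) = 3.20195.)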